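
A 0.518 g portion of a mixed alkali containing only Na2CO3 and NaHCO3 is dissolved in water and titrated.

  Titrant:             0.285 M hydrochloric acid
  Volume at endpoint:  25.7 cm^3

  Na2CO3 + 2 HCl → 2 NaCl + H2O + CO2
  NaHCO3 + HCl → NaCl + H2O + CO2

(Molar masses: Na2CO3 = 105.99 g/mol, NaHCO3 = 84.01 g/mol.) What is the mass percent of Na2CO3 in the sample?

n(HCl) = 0.0257 × 0.285 = 7.32 × 10^-3 mol
Let x = n(Na2CO3), y = n(NaHCO3).
Titrant: 2x + 1y = 7.32 × 10^-3;  mass: 105.99x + 84.01y = 0.518
Solving, x = 1.57 × 10^-3 mol, y = 4.19 × 10^-3 mol
mass of Na2CO3 = 1.57 × 10^-3 × 105.99 = 0.166 g
% Na2CO3 = 0.166 / 0.518 × 100 = 32.1 %

32.1 %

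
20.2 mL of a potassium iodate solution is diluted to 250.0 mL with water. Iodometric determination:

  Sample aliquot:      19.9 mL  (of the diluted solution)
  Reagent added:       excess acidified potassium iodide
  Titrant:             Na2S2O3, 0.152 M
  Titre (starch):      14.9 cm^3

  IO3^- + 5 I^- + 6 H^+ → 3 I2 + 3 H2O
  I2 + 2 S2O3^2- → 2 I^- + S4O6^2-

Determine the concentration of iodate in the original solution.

0.235 M

n(S2O3^2-) = 0.0149 × 0.152 = 2.26 × 10^-3 mol
n(I2) = n(S2O3^2-)/2 = 1.13 × 10^-3 mol
From the 1:3 ratio, n(IO3^-) in the aliquot = 1/3 × 1.13 × 10^-3 = 3.77 × 10^-4 mol
[IO3^-]_dilute = 3.77 × 10^-4 / 0.0199 = 0.0190 mol/L
[IO3^-]_original = 0.0190 × 250.0/20.2 = 0.235 mol/L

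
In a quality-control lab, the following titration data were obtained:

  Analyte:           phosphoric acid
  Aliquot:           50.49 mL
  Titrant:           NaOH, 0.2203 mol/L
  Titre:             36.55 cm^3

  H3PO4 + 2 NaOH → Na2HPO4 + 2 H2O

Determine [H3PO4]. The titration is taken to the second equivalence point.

0.07974 mol/L

n(NaOH) = 0.03655 L × 0.2203 mol/L = 8.052 × 10^-3 mol
From the 1:2 mole ratio, n(H3PO4) = 1/2 × 8.052 × 10^-3 = 4.026 × 10^-3 mol
[H3PO4] = 4.026 × 10^-3 mol / 0.05049 L = 0.07974 mol/L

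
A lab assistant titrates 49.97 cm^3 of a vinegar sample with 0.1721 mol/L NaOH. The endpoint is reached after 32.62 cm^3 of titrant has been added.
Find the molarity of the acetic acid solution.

0.1123 mol/L

CH3COOH + NaOH → CH3COONa + H2O
n(NaOH) = 0.03262 L × 0.1721 mol/L = 5.614 × 10^-3 mol
n(CH3COOH) = 5.614 × 10^-3 mol (1:1 mole ratio)
[CH3COOH] = 5.614 × 10^-3 mol / 0.04997 L = 0.1123 mol/L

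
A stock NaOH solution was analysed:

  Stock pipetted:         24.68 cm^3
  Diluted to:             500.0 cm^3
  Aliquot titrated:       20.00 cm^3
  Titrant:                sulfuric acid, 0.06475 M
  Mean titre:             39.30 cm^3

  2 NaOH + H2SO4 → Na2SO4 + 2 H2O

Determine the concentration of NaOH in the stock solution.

n(H2SO4) = 0.03930 × 0.06475 = 2.545 × 10^-3 mol
From the 2:1 ratio, n(NaOH) in the aliquot = 2/1 × 2.545 × 10^-3 = 5.089 × 10^-3 mol
[NaOH]_dilute = 5.089 × 10^-3 / 0.02000 = 0.2545 mol/L
Dilution factor = 500.0 / 24.68 = 20.26
[NaOH]_stock = 0.2545 × 20.26 = 5.155 mol/L

5.155 M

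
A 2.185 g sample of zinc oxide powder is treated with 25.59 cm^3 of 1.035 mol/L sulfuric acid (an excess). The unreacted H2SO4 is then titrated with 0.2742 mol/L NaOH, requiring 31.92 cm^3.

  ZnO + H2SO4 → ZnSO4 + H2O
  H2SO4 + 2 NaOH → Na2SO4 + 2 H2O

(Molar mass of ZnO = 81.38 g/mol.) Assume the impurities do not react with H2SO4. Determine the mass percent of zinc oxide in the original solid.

n(H2SO4) added = 0.02559 × 1.035 = 0.02649 mol
n(NaOH) used in back-titration = 0.03192 × 0.2742 = 8.752 × 10^-3 mol
From the 1:2 ratio, n(H2SO4) left over = 1/2 × 8.752 × 10^-3 = 4.376 × 10^-3 mol
n(H2SO4) consumed by analyte = 0.02649 − 4.376 × 10^-3 = 0.02211 mol
n(ZnO) = 0.02211 mol (1:1 ratio)
mass of ZnO = 0.02211 × 81.38 = 1.799 g
% ZnO = 1.799 / 2.185 × 100 = 82.35 %

82.35 %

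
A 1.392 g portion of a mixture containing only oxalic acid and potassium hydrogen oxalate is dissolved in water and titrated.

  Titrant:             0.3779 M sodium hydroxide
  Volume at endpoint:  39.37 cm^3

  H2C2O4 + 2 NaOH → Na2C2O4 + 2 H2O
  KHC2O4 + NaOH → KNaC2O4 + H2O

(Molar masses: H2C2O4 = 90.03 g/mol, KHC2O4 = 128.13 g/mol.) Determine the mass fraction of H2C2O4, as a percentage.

20.01 %

n(NaOH) = 0.03937 × 0.3779 = 0.01488 mol
Let x = n(H2C2O4), y = n(KHC2O4).
Titrant: 2x + 1y = 0.01488;  mass: 90.03x + 128.13y = 1.392
Solving, x = 3.094 × 10^-3 mol, y = 8.690 × 10^-3 mol
mass of H2C2O4 = 3.094 × 10^-3 × 90.03 = 0.2785 g
% H2C2O4 = 0.2785 / 1.392 × 100 = 20.01 %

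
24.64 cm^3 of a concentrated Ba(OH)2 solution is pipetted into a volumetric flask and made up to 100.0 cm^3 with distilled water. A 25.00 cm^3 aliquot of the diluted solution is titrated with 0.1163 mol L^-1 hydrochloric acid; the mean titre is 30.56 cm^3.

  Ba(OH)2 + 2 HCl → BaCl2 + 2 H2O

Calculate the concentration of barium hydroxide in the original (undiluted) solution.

0.2885 mol/L

n(HCl) = 0.03056 × 0.1163 = 3.554 × 10^-3 mol
From the 1:2 ratio, n(Ba(OH)2) in the aliquot = 1/2 × 3.554 × 10^-3 = 1.777 × 10^-3 mol
[Ba(OH)2]_dilute = 1.777 × 10^-3 / 0.02500 = 0.07108 mol/L
Dilution factor = 100.0 / 24.64 = 4.058
[Ba(OH)2]_stock = 0.07108 × 4.058 = 0.2885 mol/L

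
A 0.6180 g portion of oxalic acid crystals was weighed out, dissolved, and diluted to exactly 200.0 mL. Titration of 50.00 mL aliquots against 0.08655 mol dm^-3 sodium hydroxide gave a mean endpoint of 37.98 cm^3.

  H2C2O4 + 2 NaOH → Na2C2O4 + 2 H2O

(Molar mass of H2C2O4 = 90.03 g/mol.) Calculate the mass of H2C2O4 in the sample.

0.5919 g

n(NaOH) per titration = 0.03798 × 0.08655 = 3.287 × 10^-3 mol
From the 1:2 ratio, n(H2C2O4) in each aliquot = 1/2 × 3.287 × 10^-3 = 1.644 × 10^-3 mol
n(H2C2O4) in the whole flask = 1.644 × 10^-3 × 200.0/50.00 = 6.574 × 10^-3 mol
mass of H2C2O4 = 6.574 × 10^-3 × 90.03 = 0.5919 g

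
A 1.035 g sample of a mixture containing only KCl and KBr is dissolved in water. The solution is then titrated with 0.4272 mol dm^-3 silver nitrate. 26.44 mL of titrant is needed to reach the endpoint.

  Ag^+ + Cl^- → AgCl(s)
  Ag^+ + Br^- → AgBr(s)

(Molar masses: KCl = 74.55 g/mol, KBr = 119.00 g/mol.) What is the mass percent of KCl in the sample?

n(AgNO3) = 0.02644 × 0.4272 = 0.01130 mol
Let x = n(KCl), y = n(KBr).
Titrant: 1x + 1y = 0.01130;  mass: 74.55x + 119.00y = 1.035
Solving, x = 6.954 × 10^-3 mol, y = 4.341 × 10^-3 mol
mass of KCl = 6.954 × 10^-3 × 74.55 = 0.5185 g
% KCl = 0.5185 / 1.035 × 100 = 50.09 %

50.09 %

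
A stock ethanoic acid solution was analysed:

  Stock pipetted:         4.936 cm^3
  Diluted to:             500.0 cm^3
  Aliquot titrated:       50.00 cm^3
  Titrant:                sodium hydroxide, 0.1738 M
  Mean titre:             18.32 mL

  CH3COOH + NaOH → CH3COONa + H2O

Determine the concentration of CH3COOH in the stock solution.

n(NaOH) = 0.01832 × 0.1738 = 3.184 × 10^-3 mol
n(CH3COOH) in the aliquot = 3.184 × 10^-3 mol (1:1 ratio)
[CH3COOH]_dilute = 3.184 × 10^-3 / 0.05000 = 0.06368 mol/L
Dilution factor = 500.0 / 4.936 = 101.3
[CH3COOH]_stock = 0.06368 × 101.3 = 6.451 mol/L

6.451 M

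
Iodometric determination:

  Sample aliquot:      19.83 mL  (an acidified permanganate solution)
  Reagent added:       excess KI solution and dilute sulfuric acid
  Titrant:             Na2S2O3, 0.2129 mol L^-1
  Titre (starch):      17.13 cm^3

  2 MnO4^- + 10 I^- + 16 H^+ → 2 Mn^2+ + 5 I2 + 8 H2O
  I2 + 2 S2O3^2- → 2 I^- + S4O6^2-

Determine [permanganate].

n(S2O3^2-) = 0.01713 × 0.2129 = 3.647 × 10^-3 mol
n(I2) = n(S2O3^2-)/2 = 1.823 × 10^-3 mol
From the 2:5 ratio, n(MnO4^-) in the aliquot = 2/5 × 1.823 × 10^-3 = 7.294 × 10^-4 mol
[MnO4^-] = 7.294 × 10^-4 / 0.01983 = 0.03678 mol/L

0.03678 mol/L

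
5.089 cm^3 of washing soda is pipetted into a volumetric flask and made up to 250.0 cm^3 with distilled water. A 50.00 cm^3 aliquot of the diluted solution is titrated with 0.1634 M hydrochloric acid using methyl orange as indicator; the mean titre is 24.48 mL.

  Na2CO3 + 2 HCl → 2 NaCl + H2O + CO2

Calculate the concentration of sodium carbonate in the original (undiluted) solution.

n(HCl) = 0.02448 × 0.1634 = 4.000 × 10^-3 mol
From the 1:2 ratio, n(Na2CO3) in the aliquot = 1/2 × 4.000 × 10^-3 = 2.000 × 10^-3 mol
[Na2CO3]_dilute = 2.000 × 10^-3 / 0.05000 = 0.04000 mol/L
Dilution factor = 250.0 / 5.089 = 49.13
[Na2CO3]_stock = 0.04000 × 49.13 = 1.965 mol/L

1.965 M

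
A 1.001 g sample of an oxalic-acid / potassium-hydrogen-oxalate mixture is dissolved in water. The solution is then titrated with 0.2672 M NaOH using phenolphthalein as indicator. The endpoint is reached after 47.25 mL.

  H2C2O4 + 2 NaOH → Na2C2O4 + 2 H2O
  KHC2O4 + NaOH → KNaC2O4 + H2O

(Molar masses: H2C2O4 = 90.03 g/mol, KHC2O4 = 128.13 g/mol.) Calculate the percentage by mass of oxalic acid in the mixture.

n(NaOH) = 0.04725 × 0.2672 = 0.01263 mol
Let x = n(H2C2O4), y = n(KHC2O4).
Titrant: 2x + 1y = 0.01263;  mass: 90.03x + 128.13y = 1.001
Solving, x = 3.710 × 10^-3 mol, y = 5.206 × 10^-3 mol
mass of H2C2O4 = 3.710 × 10^-3 × 90.03 = 0.3340 g
% H2C2O4 = 0.3340 / 1.001 × 100 = 33.37 %

33.37 %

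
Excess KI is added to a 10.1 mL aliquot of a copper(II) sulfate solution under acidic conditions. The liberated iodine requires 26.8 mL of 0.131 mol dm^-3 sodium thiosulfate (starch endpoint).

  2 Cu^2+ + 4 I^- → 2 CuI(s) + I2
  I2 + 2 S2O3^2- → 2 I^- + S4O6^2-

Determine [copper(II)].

n(S2O3^2-) = 0.0268 × 0.131 = 3.51 × 10^-3 mol
n(I2) = n(S2O3^2-)/2 = 1.76 × 10^-3 mol
From the 2:1 ratio, n(Cu2+) in the aliquot = 2/1 × 1.76 × 10^-3 = 3.51 × 10^-3 mol
[Cu2+] = 3.51 × 10^-3 / 0.0101 = 0.348 mol/L

0.348 mol/L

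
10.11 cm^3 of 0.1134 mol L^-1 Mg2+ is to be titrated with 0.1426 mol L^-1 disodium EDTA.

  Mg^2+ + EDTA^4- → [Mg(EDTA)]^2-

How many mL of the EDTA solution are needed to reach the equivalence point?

n(Mg2+) = 0.01011 L × 0.1134 mol/L = 1.146 × 10^-3 mol
n(EDTA) = 1.146 × 10^-3 mol (1:1 stoichiometry)
V(EDTA) = 1.146 × 10^-3 mol / 0.1426 mol/L = 0.008040 L = 8.040 mL

8.040 mL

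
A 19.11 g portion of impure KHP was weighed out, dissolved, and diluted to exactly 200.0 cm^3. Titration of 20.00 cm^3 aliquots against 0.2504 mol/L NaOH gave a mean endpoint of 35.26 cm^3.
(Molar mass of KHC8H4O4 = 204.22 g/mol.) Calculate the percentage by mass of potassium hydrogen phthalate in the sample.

KHC8H4O4 + NaOH → KNaC8H4O4 + H2O
n(NaOH) per titration = 0.03526 × 0.2504 = 8.829 × 10^-3 mol
n(KHC8H4O4) in each aliquot = 8.829 × 10^-3 mol (1:1 ratio)
n(KHC8H4O4) in the whole flask = 8.829 × 10^-3 × 200.0/20.00 = 0.08829 mol
mass of KHC8H4O4 = 0.08829 × 204.22 = 18.03 g
% KHC8H4O4 = 18.03 / 19.11 × 100 = 94.35 %

94.35 %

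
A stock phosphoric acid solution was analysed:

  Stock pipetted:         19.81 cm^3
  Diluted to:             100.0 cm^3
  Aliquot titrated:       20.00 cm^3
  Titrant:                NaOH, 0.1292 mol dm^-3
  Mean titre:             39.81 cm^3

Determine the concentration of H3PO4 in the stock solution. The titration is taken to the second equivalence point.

H3PO4 + 2 NaOH → Na2HPO4 + 2 H2O
n(NaOH) = 0.03981 × 0.1292 = 5.143 × 10^-3 mol
From the 1:2 ratio, n(H3PO4) in the aliquot = 1/2 × 5.143 × 10^-3 = 2.572 × 10^-3 mol
[H3PO4]_dilute = 2.572 × 10^-3 / 0.02000 = 0.1286 mol/L
Dilution factor = 100.0 / 19.81 = 5.048
[H3PO4]_stock = 0.1286 × 5.048 = 0.6491 mol/L

0.6491 mol/L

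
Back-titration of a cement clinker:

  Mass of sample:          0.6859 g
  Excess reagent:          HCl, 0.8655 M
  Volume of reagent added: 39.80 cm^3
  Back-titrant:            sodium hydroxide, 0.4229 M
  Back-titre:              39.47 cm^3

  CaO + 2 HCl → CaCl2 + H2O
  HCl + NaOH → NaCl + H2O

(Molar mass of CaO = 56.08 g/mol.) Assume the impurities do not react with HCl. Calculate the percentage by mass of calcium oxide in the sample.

n(HCl) added = 0.03980 × 0.8655 = 0.03445 mol
n(NaOH) used in back-titration = 0.03947 × 0.4229 = 0.01669 mol
n(HCl) left over = 0.01669 mol (1:1 ratio)
n(HCl) consumed by analyte = 0.03445 − 0.01669 = 0.01776 mol
From the 1:2 ratio, n(CaO) = 1/2 × 0.01776 = 8.878 × 10^-3 mol
mass of CaO = 8.878 × 10^-3 × 56.08 = 0.4979 g
% CaO = 0.4979 / 0.6859 × 100 = 72.58 %

72.58 %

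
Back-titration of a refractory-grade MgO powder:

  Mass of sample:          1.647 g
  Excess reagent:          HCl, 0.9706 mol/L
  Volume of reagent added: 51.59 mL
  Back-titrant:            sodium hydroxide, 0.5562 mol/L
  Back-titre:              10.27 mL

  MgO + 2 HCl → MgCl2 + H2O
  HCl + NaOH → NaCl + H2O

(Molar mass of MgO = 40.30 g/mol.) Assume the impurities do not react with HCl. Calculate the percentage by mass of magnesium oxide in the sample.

n(HCl) added = 0.05159 × 0.9706 = 0.05007 mol
n(NaOH) used in back-titration = 0.01027 × 0.5562 = 5.712 × 10^-3 mol
n(HCl) left over = 5.712 × 10^-3 mol (1:1 ratio)
n(HCl) consumed by analyte = 0.05007 − 5.712 × 10^-3 = 0.04436 mol
From the 1:2 ratio, n(MgO) = 1/2 × 0.04436 = 0.02218 mol
mass of MgO = 0.02218 × 40.30 = 0.8939 g
% MgO = 0.8939 / 1.647 × 100 = 54.27 %

54.27 %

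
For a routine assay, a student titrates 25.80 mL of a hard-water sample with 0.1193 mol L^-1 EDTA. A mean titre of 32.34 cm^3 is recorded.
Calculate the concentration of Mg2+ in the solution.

0.1495 mol/L

Mg^2+ + EDTA^4- → [Mg(EDTA)]^2-
n(EDTA) = 0.03234 L × 0.1193 mol/L = 3.858 × 10^-3 mol
n(Mg2+) = 3.858 × 10^-3 mol (1:1 mole ratio)
[Mg2+] = 3.858 × 10^-3 mol / 0.02580 L = 0.1495 mol/L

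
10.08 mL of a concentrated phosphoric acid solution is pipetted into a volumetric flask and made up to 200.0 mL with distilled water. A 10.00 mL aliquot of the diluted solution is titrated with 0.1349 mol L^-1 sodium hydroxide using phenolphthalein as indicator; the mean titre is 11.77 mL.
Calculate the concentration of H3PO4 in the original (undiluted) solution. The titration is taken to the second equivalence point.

1.575 mol/L

H3PO4 + 2 NaOH → Na2HPO4 + 2 H2O
n(NaOH) = 0.01177 × 0.1349 = 1.588 × 10^-3 mol
From the 1:2 ratio, n(H3PO4) in the aliquot = 1/2 × 1.588 × 10^-3 = 7.939 × 10^-4 mol
[H3PO4]_dilute = 7.939 × 10^-4 / 0.01000 = 0.07939 mol/L
Dilution factor = 200.0 / 10.08 = 19.84
[H3PO4]_stock = 0.07939 × 19.84 = 1.575 mol/L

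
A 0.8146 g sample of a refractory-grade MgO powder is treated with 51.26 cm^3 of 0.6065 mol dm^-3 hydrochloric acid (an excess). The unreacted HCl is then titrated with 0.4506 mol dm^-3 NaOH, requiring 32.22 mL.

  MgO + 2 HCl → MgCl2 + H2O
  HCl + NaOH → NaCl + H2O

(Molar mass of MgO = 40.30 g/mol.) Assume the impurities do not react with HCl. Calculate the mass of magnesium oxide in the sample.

0.3339 g

n(HCl) added = 0.05126 × 0.6065 = 0.03109 mol
n(NaOH) used in back-titration = 0.03222 × 0.4506 = 0.01452 mol
n(HCl) left over = 0.01452 mol (1:1 ratio)
n(HCl) consumed by analyte = 0.03109 − 0.01452 = 0.01657 mol
From the 1:2 ratio, n(MgO) = 1/2 × 0.01657 = 8.285 × 10^-3 mol
mass of MgO = 8.285 × 10^-3 × 40.30 = 0.3339 g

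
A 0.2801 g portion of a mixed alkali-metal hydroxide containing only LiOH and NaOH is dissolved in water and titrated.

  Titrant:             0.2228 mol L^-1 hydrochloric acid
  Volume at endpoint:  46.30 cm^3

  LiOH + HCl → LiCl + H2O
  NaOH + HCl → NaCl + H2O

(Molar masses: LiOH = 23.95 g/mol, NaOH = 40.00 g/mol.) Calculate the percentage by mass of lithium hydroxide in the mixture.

70.60 %

n(HCl) = 0.04630 × 0.2228 = 0.01032 mol
Let x = n(LiOH), y = n(NaOH).
Titrant: 1x + 1y = 0.01032;  mass: 23.95x + 40.00y = 0.2801
Solving, x = 8.257 × 10^-3 mol, y = 2.059 × 10^-3 mol
mass of LiOH = 8.257 × 10^-3 × 23.95 = 0.1978 g
% LiOH = 0.1978 / 0.2801 × 100 = 70.60 %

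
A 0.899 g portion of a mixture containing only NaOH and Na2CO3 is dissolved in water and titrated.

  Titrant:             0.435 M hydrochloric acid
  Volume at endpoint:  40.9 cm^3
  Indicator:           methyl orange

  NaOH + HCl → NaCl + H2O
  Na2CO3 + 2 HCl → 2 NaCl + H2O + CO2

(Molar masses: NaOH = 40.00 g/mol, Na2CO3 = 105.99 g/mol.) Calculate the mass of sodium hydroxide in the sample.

0.135 g

n(HCl) = 0.0409 × 0.435 = 0.0178 mol
Let x = n(NaOH), y = n(Na2CO3).
Titrant: 1x + 2y = 0.0178;  mass: 40.00x + 105.99y = 0.899
Solving, x = 3.38 × 10^-3 mol, y = 7.21 × 10^-3 mol
mass of NaOH = 3.38 × 10^-3 × 40.00 = 0.135 g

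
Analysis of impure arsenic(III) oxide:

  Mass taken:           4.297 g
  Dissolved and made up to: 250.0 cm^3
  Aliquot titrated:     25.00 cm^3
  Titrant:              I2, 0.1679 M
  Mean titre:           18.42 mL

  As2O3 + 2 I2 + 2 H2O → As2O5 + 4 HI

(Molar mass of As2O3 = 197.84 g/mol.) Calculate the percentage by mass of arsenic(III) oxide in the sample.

71.20 %

n(I2) per titration = 0.01842 × 0.1679 = 3.093 × 10^-3 mol
From the 1:2 ratio, n(As2O3) in each aliquot = 1/2 × 3.093 × 10^-3 = 1.546 × 10^-3 mol
n(As2O3) in the whole flask = 1.546 × 10^-3 × 250.0/25.00 = 0.01546 mol
mass of As2O3 = 0.01546 × 197.84 = 3.059 g
% As2O3 = 3.059 / 4.297 × 100 = 71.20 %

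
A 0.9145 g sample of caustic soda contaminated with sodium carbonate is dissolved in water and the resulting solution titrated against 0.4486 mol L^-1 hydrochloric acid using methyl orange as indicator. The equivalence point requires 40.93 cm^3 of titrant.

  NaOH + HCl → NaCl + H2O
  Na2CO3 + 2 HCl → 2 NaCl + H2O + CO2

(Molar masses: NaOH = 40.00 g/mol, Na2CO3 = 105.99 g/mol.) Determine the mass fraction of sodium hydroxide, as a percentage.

n(HCl) = 0.04093 × 0.4486 = 0.01836 mol
Let x = n(NaOH), y = n(Na2CO3).
Titrant: 1x + 2y = 0.01836;  mass: 40.00x + 105.99y = 0.9145
Solving, x = 4.506 × 10^-3 mol, y = 6.928 × 10^-3 mol
mass of NaOH = 4.506 × 10^-3 × 40.00 = 0.1802 g
% NaOH = 0.1802 / 0.9145 × 100 = 19.71 %

19.71 %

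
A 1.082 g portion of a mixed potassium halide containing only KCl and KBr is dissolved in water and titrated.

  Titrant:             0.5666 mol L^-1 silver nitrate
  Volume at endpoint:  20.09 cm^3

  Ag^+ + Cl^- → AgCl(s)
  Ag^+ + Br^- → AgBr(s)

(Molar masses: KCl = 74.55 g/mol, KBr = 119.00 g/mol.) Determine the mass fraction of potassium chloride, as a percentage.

n(AgNO3) = 0.02009 × 0.5666 = 0.01138 mol
Let x = n(KCl), y = n(KBr).
Titrant: 1x + 1y = 0.01138;  mass: 74.55x + 119.00y = 1.082
Solving, x = 6.132 × 10^-3 mol, y = 5.251 × 10^-3 mol
mass of KCl = 6.132 × 10^-3 × 74.55 = 0.4572 g
% KCl = 0.4572 / 1.082 × 100 = 42.25 %

42.25 %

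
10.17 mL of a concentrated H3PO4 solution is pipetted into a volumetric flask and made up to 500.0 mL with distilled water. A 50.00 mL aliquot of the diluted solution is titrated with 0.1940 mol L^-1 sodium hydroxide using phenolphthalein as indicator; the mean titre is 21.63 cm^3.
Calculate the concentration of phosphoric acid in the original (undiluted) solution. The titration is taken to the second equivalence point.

H3PO4 + 2 NaOH → Na2HPO4 + 2 H2O
n(NaOH) = 0.02163 × 0.1940 = 4.196 × 10^-3 mol
From the 1:2 ratio, n(H3PO4) in the aliquot = 1/2 × 4.196 × 10^-3 = 2.098 × 10^-3 mol
[H3PO4]_dilute = 2.098 × 10^-3 / 0.05000 = 0.04196 mol/L
Dilution factor = 500.0 / 10.17 = 49.16
[H3PO4]_stock = 0.04196 × 49.16 = 2.063 mol/L

2.063 mol/L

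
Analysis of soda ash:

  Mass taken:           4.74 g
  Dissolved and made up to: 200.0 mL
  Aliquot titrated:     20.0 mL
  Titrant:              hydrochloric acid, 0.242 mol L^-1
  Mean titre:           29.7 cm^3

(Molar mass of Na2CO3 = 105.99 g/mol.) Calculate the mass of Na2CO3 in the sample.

3.81 g

Na2CO3 + 2 HCl → 2 NaCl + H2O + CO2
n(HCl) per titration = 0.0297 × 0.242 = 7.19 × 10^-3 mol
From the 1:2 ratio, n(Na2CO3) in each aliquot = 1/2 × 7.19 × 10^-3 = 3.59 × 10^-3 mol
n(Na2CO3) in the whole flask = 3.59 × 10^-3 × 200.0/20.0 = 0.0359 mol
mass of Na2CO3 = 0.0359 × 105.99 = 3.81 g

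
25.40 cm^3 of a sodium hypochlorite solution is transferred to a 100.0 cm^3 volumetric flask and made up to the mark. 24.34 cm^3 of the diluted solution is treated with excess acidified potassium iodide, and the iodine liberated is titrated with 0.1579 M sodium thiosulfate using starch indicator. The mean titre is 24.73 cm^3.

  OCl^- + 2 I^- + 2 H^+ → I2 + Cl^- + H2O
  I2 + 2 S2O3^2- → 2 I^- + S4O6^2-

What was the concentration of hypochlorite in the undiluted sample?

0.3158 M

n(S2O3^2-) = 0.02473 × 0.1579 = 3.905 × 10^-3 mol
n(I2) = n(S2O3^2-)/2 = 1.952 × 10^-3 mol
n(OCl^-) in the aliquot = 1.952 × 10^-3 mol (1:1 ratio)
[OCl^-]_dilute = 1.952 × 10^-3 / 0.02434 = 0.08022 mol/L
[OCl^-]_original = 0.08022 × 100.0/25.40 = 0.3158 mol/L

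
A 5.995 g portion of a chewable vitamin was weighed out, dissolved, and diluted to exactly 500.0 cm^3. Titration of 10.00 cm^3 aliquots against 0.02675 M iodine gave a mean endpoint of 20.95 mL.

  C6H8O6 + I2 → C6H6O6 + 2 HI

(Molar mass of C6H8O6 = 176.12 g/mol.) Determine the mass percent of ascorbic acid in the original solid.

82.32 %

n(I2) per titration = 0.02095 × 0.02675 = 5.604 × 10^-4 mol
n(C6H8O6) in each aliquot = 5.604 × 10^-4 mol (1:1 ratio)
n(C6H8O6) in the whole flask = 5.604 × 10^-4 × 500.0/10.00 = 0.02802 mol
mass of C6H8O6 = 0.02802 × 176.12 = 4.935 g
% C6H8O6 = 4.935 / 5.995 × 100 = 82.32 %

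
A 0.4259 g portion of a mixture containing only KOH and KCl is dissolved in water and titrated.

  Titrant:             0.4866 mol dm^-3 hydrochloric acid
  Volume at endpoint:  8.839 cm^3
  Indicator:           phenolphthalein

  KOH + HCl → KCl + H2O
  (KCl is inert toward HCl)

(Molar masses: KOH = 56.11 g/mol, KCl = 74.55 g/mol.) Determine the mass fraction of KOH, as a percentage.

56.66 %

n(HCl) = 0.008839 × 0.4866 = 4.301 × 10^-3 mol
Let x = n(KOH), y = n(KCl).
Titrant: 1x = 4.301 × 10^-3;  mass: 56.11x + 74.55y = 0.4259
Solving, x = 4.301 × 10^-3 mol, y = 2.476 × 10^-3 mol
mass of KOH = 4.301 × 10^-3 × 56.11 = 0.2413 g
% KOH = 0.2413 / 0.4259 × 100 = 56.66 %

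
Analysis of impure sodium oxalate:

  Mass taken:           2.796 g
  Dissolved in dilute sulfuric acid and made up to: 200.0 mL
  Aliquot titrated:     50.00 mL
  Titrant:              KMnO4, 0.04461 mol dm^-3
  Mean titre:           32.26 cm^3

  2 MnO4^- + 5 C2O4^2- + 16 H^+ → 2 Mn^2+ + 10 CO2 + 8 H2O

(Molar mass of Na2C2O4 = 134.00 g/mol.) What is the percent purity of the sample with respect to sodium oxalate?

68.97 %

n(KMnO4) per titration = 0.03226 × 0.04461 = 1.439 × 10^-3 mol
From the 5:2 ratio, n(Na2C2O4) in each aliquot = 5/2 × 1.439 × 10^-3 = 3.598 × 10^-3 mol
n(Na2C2O4) in the whole flask = 3.598 × 10^-3 × 200.0/50.00 = 0.01439 mol
mass of Na2C2O4 = 0.01439 × 134.00 = 1.928 g
% Na2C2O4 = 1.928 / 2.796 × 100 = 68.97 %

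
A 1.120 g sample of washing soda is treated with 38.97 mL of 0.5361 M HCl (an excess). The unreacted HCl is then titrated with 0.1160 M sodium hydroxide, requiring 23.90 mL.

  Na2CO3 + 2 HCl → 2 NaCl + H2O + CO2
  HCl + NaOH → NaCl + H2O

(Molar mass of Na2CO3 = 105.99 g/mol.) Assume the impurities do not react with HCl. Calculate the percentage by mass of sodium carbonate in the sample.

85.74 %

n(HCl) added = 0.03897 × 0.5361 = 0.02089 mol
n(NaOH) used in back-titration = 0.02390 × 0.1160 = 2.772 × 10^-3 mol
n(HCl) left over = 2.772 × 10^-3 mol (1:1 ratio)
n(HCl) consumed by analyte = 0.02089 − 2.772 × 10^-3 = 0.01812 mol
From the 1:2 ratio, n(Na2CO3) = 1/2 × 0.01812 = 9.060 × 10^-3 mol
mass of Na2CO3 = 9.060 × 10^-3 × 105.99 = 0.9602 g
% Na2CO3 = 0.9602 / 1.120 × 100 = 85.74 %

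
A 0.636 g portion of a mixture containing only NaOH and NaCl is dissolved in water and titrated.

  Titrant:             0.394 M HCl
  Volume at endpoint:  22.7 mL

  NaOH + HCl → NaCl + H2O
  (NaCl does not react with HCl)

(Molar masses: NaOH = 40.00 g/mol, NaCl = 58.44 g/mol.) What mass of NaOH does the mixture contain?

0.358 g

n(HCl) = 0.0227 × 0.394 = 8.94 × 10^-3 mol
Let x = n(NaOH), y = n(NaCl).
Titrant: 1x = 8.94 × 10^-3;  mass: 40.00x + 58.44y = 0.636
Solving, x = 8.94 × 10^-3 mol, y = 4.76 × 10^-3 mol
mass of NaOH = 8.94 × 10^-3 × 40.00 = 0.358 g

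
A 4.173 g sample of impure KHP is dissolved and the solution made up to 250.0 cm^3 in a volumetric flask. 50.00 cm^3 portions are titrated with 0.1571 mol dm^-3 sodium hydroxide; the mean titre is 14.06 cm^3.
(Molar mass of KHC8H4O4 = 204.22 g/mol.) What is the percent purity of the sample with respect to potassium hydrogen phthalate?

54.05 %

KHC8H4O4 + NaOH → KNaC8H4O4 + H2O
n(NaOH) per titration = 0.01406 × 0.1571 = 2.209 × 10^-3 mol
n(KHC8H4O4) in each aliquot = 2.209 × 10^-3 mol (1:1 ratio)
n(KHC8H4O4) in the whole flask = 2.209 × 10^-3 × 250.0/50.00 = 0.01104 mol
mass of KHC8H4O4 = 0.01104 × 204.22 = 2.255 g
% KHC8H4O4 = 2.255 / 4.173 × 100 = 54.05 %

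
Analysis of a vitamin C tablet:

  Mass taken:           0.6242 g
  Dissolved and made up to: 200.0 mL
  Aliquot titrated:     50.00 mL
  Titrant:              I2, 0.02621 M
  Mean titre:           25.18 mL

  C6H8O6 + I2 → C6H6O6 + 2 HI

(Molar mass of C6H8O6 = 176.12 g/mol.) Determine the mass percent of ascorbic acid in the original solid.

74.48 %

n(I2) per titration = 0.02518 × 0.02621 = 6.600 × 10^-4 mol
n(C6H8O6) in each aliquot = 6.600 × 10^-4 mol (1:1 ratio)
n(C6H8O6) in the whole flask = 6.600 × 10^-4 × 200.0/50.00 = 2.640 × 10^-3 mol
mass of C6H8O6 = 2.640 × 10^-3 × 176.12 = 0.4649 g
% C6H8O6 = 0.4649 / 0.6242 × 100 = 74.48 %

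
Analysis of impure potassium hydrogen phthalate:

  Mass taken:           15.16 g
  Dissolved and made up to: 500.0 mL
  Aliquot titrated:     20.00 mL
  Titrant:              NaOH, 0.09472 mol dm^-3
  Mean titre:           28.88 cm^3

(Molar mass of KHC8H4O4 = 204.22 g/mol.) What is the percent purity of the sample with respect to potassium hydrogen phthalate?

KHC8H4O4 + NaOH → KNaC8H4O4 + H2O
n(NaOH) per titration = 0.02888 × 0.09472 = 2.736 × 10^-3 mol
n(KHC8H4O4) in each aliquot = 2.736 × 10^-3 mol (1:1 ratio)
n(KHC8H4O4) in the whole flask = 2.736 × 10^-3 × 500.0/20.00 = 0.06839 mol
mass of KHC8H4O4 = 0.06839 × 204.22 = 13.97 g
% KHC8H4O4 = 13.97 / 15.16 × 100 = 92.13 %

92.13 %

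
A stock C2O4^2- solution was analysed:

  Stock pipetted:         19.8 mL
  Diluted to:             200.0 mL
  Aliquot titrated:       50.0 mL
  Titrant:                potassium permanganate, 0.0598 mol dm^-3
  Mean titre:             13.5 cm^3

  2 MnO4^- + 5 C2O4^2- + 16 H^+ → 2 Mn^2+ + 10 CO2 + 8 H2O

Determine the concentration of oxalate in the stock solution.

n(KMnO4) = 0.0135 × 0.0598 = 8.07 × 10^-4 mol
From the 5:2 ratio, n(C2O4^2-) in the aliquot = 5/2 × 8.07 × 10^-4 = 2.02 × 10^-3 mol
[C2O4^2-]_dilute = 2.02 × 10^-3 / 0.0500 = 0.0404 mol/L
Dilution factor = 200.0 / 19.8 = 10.10
[C2O4^2-]_stock = 0.0404 × 10.10 = 0.408 mol/L

0.408 mol/L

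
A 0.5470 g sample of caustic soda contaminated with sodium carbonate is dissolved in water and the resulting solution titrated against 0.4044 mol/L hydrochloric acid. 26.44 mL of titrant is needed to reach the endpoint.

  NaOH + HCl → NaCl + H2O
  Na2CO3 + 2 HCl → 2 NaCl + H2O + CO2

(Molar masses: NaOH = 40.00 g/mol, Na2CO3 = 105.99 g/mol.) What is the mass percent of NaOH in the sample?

n(HCl) = 0.02644 × 0.4044 = 0.01069 mol
Let x = n(NaOH), y = n(Na2CO3).
Titrant: 1x + 2y = 0.01069;  mass: 40.00x + 105.99y = 0.5470
Solving, x = 1.511 × 10^-3 mol, y = 4.590 × 10^-3 mol
mass of NaOH = 1.511 × 10^-3 × 40.00 = 0.06046 g
% NaOH = 0.06046 / 0.5470 × 100 = 11.05 %

11.05 %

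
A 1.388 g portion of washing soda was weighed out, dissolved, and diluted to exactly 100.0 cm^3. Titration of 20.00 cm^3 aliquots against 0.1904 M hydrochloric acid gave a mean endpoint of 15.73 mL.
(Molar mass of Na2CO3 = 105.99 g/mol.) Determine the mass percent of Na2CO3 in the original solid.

57.18 %

Na2CO3 + 2 HCl → 2 NaCl + H2O + CO2
n(HCl) per titration = 0.01573 × 0.1904 = 2.995 × 10^-3 mol
From the 1:2 ratio, n(Na2CO3) in each aliquot = 1/2 × 2.995 × 10^-3 = 1.497 × 10^-3 mol
n(Na2CO3) in the whole flask = 1.497 × 10^-3 × 100.0/20.00 = 7.487 × 10^-3 mol
mass of Na2CO3 = 7.487 × 10^-3 × 105.99 = 0.7936 g
% Na2CO3 = 0.7936 / 1.388 × 100 = 57.18 %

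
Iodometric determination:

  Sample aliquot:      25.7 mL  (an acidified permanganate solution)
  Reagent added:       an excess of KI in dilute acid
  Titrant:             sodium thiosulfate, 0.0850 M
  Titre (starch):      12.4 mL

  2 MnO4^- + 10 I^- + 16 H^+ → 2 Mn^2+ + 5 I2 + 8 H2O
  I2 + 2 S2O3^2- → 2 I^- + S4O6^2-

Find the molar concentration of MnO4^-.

0.00820 M

n(S2O3^2-) = 0.0124 × 0.0850 = 1.05 × 10^-3 mol
n(I2) = n(S2O3^2-)/2 = 5.27 × 10^-4 mol
From the 2:5 ratio, n(MnO4^-) in the aliquot = 2/5 × 5.27 × 10^-4 = 2.11 × 10^-4 mol
[MnO4^-] = 2.11 × 10^-4 / 0.0257 = 0.00820 mol/L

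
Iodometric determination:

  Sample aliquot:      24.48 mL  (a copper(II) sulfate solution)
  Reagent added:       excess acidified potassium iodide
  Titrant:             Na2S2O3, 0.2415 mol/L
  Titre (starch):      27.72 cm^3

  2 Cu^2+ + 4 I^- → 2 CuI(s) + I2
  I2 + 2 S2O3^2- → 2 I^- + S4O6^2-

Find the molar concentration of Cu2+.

0.2735 mol/L

n(S2O3^2-) = 0.02772 × 0.2415 = 6.694 × 10^-3 mol
n(I2) = n(S2O3^2-)/2 = 3.347 × 10^-3 mol
From the 2:1 ratio, n(Cu2+) in the aliquot = 2/1 × 3.347 × 10^-3 = 6.694 × 10^-3 mol
[Cu2+] = 6.694 × 10^-3 / 0.02448 = 0.2735 mol/L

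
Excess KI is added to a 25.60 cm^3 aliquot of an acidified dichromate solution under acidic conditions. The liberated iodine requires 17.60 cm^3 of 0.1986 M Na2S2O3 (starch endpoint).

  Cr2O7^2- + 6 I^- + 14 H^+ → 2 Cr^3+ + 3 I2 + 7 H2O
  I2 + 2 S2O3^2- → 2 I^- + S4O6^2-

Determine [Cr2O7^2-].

0.02276 M

n(S2O3^2-) = 0.01760 × 0.1986 = 3.495 × 10^-3 mol
n(I2) = n(S2O3^2-)/2 = 1.748 × 10^-3 mol
From the 1:3 ratio, n(Cr2O7^2-) in the aliquot = 1/3 × 1.748 × 10^-3 = 5.826 × 10^-4 mol
[Cr2O7^2-] = 5.826 × 10^-4 / 0.02560 = 0.02276 mol/L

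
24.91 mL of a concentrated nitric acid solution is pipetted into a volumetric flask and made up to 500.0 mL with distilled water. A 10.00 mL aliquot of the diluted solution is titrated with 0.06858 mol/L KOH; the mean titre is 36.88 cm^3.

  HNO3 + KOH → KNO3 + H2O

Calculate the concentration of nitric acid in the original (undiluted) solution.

5.077 mol/L

n(KOH) = 0.03688 × 0.06858 = 2.529 × 10^-3 mol
n(HNO3) in the aliquot = 2.529 × 10^-3 mol (1:1 ratio)
[HNO3]_dilute = 2.529 × 10^-3 / 0.01000 = 0.2529 mol/L
Dilution factor = 500.0 / 24.91 = 20.07
[HNO3]_stock = 0.2529 × 20.07 = 5.077 mol/L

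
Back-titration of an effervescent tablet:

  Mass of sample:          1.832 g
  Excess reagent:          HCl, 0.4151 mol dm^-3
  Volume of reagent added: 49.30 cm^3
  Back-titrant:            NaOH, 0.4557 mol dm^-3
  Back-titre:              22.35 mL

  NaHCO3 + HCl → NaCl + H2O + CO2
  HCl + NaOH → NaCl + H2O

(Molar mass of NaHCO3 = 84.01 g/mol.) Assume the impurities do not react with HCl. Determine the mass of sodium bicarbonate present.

0.8636 g

n(HCl) added = 0.04930 × 0.4151 = 0.02046 mol
n(NaOH) used in back-titration = 0.02235 × 0.4557 = 0.01018 mol
n(HCl) left over = 0.01018 mol (1:1 ratio)
n(HCl) consumed by analyte = 0.02046 − 0.01018 = 0.01028 mol
n(NaHCO3) = 0.01028 mol (1:1 ratio)
mass of NaHCO3 = 0.01028 × 84.01 = 0.8636 g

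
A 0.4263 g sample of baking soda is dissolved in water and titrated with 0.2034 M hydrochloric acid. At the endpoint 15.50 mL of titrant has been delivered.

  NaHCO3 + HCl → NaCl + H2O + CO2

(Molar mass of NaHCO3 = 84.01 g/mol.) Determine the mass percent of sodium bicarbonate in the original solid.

62.13 %

n(HCl) = 0.01550 L × 0.2034 mol/L = 3.153 × 10^-3 mol
n(NaHCO3) = 3.153 × 10^-3 mol (1:1 ratio)
mass of NaHCO3 = 3.153 × 10^-3 × 84.01 g/mol = 0.2649 g
% NaHCO3 = 0.2649 / 0.4263 × 100 = 62.13 %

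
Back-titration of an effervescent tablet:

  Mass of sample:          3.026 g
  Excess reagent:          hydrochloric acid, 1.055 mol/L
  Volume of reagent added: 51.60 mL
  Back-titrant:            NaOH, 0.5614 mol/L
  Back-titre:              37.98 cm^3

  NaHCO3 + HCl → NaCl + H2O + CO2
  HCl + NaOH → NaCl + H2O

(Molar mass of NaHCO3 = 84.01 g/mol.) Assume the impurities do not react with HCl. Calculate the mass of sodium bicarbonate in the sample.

2.782 g

n(HCl) added = 0.05160 × 1.055 = 0.05444 mol
n(NaOH) used in back-titration = 0.03798 × 0.5614 = 0.02132 mol
n(HCl) left over = 0.02132 mol (1:1 ratio)
n(HCl) consumed by analyte = 0.05444 − 0.02132 = 0.03312 mol
n(NaHCO3) = 0.03312 mol (1:1 ratio)
mass of NaHCO3 = 0.03312 × 84.01 = 2.782 g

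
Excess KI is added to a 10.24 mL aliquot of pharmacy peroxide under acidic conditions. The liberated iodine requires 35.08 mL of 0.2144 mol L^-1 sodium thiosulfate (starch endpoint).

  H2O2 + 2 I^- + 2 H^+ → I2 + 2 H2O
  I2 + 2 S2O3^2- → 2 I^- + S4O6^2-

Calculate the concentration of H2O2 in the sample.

0.3672 mol/L

n(S2O3^2-) = 0.03508 × 0.2144 = 7.521 × 10^-3 mol
n(I2) = n(S2O3^2-)/2 = 3.761 × 10^-3 mol
n(H2O2) in the aliquot = 3.761 × 10^-3 mol (1:1 ratio)
[H2O2] = 3.761 × 10^-3 / 0.01024 = 0.3672 mol/L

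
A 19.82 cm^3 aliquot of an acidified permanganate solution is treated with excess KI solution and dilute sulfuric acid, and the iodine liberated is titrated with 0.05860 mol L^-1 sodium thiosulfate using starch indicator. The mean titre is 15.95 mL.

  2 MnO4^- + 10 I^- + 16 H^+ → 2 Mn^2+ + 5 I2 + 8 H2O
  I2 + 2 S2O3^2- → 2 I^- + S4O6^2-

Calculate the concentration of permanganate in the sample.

0.009432 mol/L

n(S2O3^2-) = 0.01595 × 0.05860 = 9.347 × 10^-4 mol
n(I2) = n(S2O3^2-)/2 = 4.673 × 10^-4 mol
From the 2:5 ratio, n(MnO4^-) in the aliquot = 2/5 × 4.673 × 10^-4 = 1.869 × 10^-4 mol
[MnO4^-] = 1.869 × 10^-4 / 0.01982 = 0.009432 mol/L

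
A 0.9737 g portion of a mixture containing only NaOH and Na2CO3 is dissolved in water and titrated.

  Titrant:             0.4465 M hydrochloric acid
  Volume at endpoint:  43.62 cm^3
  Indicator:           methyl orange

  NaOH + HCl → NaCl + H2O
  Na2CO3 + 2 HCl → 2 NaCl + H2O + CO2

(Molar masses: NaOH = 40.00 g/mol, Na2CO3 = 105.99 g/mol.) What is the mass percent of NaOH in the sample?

18.48 %

n(HCl) = 0.04362 × 0.4465 = 0.01948 mol
Let x = n(NaOH), y = n(Na2CO3).
Titrant: 1x + 2y = 0.01948;  mass: 40.00x + 105.99y = 0.9737
Solving, x = 4.498 × 10^-3 mol, y = 7.489 × 10^-3 mol
mass of NaOH = 4.498 × 10^-3 × 40.00 = 0.1799 g
% NaOH = 0.1799 / 0.9737 × 100 = 18.48 %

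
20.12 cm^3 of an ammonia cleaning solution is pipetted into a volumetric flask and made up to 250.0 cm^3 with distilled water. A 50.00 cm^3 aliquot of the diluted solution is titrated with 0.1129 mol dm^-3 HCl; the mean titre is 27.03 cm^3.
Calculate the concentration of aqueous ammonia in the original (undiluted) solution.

0.7584 mol/L

NH3 + HCl → NH4Cl
n(HCl) = 0.02703 × 0.1129 = 3.052 × 10^-3 mol
n(NH3) in the aliquot = 3.052 × 10^-3 mol (1:1 ratio)
[NH3]_dilute = 3.052 × 10^-3 / 0.05000 = 0.06103 mol/L
Dilution factor = 250.0 / 20.12 = 12.43
[NH3]_stock = 0.06103 × 12.43 = 0.7584 mol/L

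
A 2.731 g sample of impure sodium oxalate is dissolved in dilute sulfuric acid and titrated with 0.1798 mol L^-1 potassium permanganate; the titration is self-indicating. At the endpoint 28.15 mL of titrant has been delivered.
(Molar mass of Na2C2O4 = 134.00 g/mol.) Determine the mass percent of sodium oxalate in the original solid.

2 MnO4^- + 5 C2O4^2- + 16 H^+ → 2 Mn^2+ + 10 CO2 + 8 H2O
n(KMnO4) = 0.02815 L × 0.1798 mol/L = 5.061 × 10^-3 mol
From the 5:2 ratio, n(Na2C2O4) = 5/2 × 5.061 × 10^-3 = 0.01265 mol
mass of Na2C2O4 = 0.01265 × 134.00 g/mol = 1.696 g
% Na2C2O4 = 1.696 / 2.731 × 100 = 62.09 %

62.09 %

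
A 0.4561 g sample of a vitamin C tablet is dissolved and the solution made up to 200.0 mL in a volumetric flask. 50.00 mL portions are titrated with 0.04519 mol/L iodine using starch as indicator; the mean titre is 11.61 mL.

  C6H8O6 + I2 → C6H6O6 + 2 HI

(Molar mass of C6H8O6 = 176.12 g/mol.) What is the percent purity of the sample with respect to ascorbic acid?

n(I2) per titration = 0.01161 × 0.04519 = 5.247 × 10^-4 mol
n(C6H8O6) in each aliquot = 5.247 × 10^-4 mol (1:1 ratio)
n(C6H8O6) in the whole flask = 5.247 × 10^-4 × 200.0/50.00 = 2.099 × 10^-3 mol
mass of C6H8O6 = 2.099 × 10^-3 × 176.12 = 0.3696 g
% C6H8O6 = 0.3696 / 0.4561 × 100 = 81.04 %

81.04 %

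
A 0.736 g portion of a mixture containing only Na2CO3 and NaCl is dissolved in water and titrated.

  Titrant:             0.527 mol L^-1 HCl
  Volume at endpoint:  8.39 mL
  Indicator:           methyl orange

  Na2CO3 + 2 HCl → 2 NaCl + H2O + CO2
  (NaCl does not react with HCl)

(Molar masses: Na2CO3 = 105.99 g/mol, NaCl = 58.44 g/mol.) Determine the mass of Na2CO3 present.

n(HCl) = 0.00839 × 0.527 = 4.42 × 10^-3 mol
Let x = n(Na2CO3), y = n(NaCl).
Titrant: 2x = 4.42 × 10^-3;  mass: 105.99x + 58.44y = 0.736
Solving, x = 2.21 × 10^-3 mol, y = 8.58 × 10^-3 mol
mass of Na2CO3 = 2.21 × 10^-3 × 105.99 = 0.234 g

0.234 g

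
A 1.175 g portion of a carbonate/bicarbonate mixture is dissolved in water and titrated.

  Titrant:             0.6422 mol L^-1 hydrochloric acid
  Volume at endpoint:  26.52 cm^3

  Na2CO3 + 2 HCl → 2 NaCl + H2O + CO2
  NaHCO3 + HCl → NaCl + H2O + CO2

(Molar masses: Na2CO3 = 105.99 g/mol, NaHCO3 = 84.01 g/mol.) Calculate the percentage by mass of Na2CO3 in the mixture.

n(HCl) = 0.02652 × 0.6422 = 0.01703 mol
Let x = n(Na2CO3), y = n(NaHCO3).
Titrant: 2x + 1y = 0.01703;  mass: 105.99x + 84.01y = 1.175
Solving, x = 4.124 × 10^-3 mol, y = 8.784 × 10^-3 mol
mass of Na2CO3 = 4.124 × 10^-3 × 105.99 = 0.4371 g
% Na2CO3 = 0.4371 / 1.175 × 100 = 37.20 %

37.20 %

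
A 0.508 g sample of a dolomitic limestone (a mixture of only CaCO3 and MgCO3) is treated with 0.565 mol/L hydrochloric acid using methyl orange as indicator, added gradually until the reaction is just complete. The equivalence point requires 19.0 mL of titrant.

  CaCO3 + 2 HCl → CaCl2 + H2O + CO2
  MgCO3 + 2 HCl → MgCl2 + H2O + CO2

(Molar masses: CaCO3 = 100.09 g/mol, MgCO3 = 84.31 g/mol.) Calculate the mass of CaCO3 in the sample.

n(HCl) = 0.0190 × 0.565 = 0.0107 mol
Let x = n(CaCO3), y = n(MgCO3).
Titrant: 2x + 2y = 0.0107;  mass: 100.09x + 84.31y = 0.508
Solving, x = 3.51 × 10^-3 mol, y = 1.85 × 10^-3 mol
mass of CaCO3 = 3.51 × 10^-3 × 100.09 = 0.352 g

0.352 g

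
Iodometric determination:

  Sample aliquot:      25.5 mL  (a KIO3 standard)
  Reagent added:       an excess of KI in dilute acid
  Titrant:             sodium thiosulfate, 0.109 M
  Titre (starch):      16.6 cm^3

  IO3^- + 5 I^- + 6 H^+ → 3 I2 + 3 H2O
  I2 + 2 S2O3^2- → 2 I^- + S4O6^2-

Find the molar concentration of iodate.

0.0118 M

n(S2O3^2-) = 0.0166 × 0.109 = 1.81 × 10^-3 mol
n(I2) = n(S2O3^2-)/2 = 9.05 × 10^-4 mol
From the 1:3 ratio, n(IO3^-) in the aliquot = 1/3 × 9.05 × 10^-4 = 3.02 × 10^-4 mol
[IO3^-] = 3.02 × 10^-4 / 0.0255 = 0.0118 mol/L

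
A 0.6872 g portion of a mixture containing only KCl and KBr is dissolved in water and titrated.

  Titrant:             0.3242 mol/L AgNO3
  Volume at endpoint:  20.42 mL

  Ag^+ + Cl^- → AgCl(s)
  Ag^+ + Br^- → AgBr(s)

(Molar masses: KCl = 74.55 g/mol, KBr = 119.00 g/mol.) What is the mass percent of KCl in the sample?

24.55 %

n(AgNO3) = 0.02042 × 0.3242 = 6.620 × 10^-3 mol
Let x = n(KCl), y = n(KBr).
Titrant: 1x + 1y = 6.620 × 10^-3;  mass: 74.55x + 119.00y = 0.6872
Solving, x = 2.263 × 10^-3 mol, y = 4.357 × 10^-3 mol
mass of KCl = 2.263 × 10^-3 × 74.55 = 0.1687 g
% KCl = 0.1687 / 0.6872 × 100 = 24.55 %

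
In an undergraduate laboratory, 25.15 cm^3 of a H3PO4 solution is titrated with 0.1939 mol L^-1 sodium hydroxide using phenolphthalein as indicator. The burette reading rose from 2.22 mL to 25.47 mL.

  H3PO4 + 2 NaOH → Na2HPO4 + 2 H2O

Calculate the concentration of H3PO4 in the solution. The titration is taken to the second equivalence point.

n(NaOH) = 0.02325 L × 0.1939 mol/L = 4.508 × 10^-3 mol
From the 1:2 mole ratio, n(H3PO4) = 1/2 × 4.508 × 10^-3 = 2.254 × 10^-3 mol
[H3PO4] = 2.254 × 10^-3 mol / 0.02515 L = 0.08963 mol/L

0.08963 mol/L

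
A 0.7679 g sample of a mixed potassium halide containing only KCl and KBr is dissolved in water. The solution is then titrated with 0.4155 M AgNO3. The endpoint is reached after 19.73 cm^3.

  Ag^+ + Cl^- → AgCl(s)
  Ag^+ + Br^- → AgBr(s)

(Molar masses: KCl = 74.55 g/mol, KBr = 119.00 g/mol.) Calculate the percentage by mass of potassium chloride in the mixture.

n(AgNO3) = 0.01973 × 0.4155 = 8.198 × 10^-3 mol
Let x = n(KCl), y = n(KBr).
Titrant: 1x + 1y = 8.198 × 10^-3;  mass: 74.55x + 119.00y = 0.7679
Solving, x = 4.671 × 10^-3 mol, y = 3.526 × 10^-3 mol
mass of KCl = 4.671 × 10^-3 × 74.55 = 0.3482 g
% KCl = 0.3482 / 0.7679 × 100 = 45.35 %

45.35 %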